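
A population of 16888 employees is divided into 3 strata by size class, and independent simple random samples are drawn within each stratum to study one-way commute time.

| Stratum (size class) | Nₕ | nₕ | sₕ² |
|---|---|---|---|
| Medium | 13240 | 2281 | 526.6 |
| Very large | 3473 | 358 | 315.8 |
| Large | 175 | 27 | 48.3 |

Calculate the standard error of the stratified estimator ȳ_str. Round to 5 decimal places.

0.38868

Var(ȳ_str) = Σₕ Wₕ²(1 − fₕ)sₕ²/nₕ with Wₕ = Nₕ/N, N = 16888.
Medium: Wₕ = 0.78398863; term = 0.78398863²·(1 − 0.17228097)·526.6/2281 = 0.11745136.
Very large: Wₕ = 0.20564898; term = 0.20564898²·(1 − 0.10308091)·315.8/358 = 0.033460736.
Large: Wₕ = 0.01036239; term = 0.01036239²·(1 − 0.15428571)·48.3/27 = 1.6245261 × 10^-4.
Sum = 0.15107455.
SE = √(0.15107455) = 0.38868.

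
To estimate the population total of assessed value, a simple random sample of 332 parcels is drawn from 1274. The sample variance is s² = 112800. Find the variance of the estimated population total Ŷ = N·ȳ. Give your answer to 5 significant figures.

Var(Ŷ) = N²·Var(ȳ) = N²·(1 − n/N)·s²/n.
f = 332/1274 = 0.26059655; Var(ȳ) = 0.73940345·112800/332 = 251.219.
Var(Ŷ) = 1274² · 251.219 = 4.0774753 × 10^8.

4.0775 × 10^8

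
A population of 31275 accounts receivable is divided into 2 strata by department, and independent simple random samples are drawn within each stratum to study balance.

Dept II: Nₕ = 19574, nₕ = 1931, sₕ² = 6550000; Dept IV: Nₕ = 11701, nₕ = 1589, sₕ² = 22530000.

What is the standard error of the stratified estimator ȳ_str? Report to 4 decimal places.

53.9700

Var(ȳ_str) = Σₕ Wₕ²(1 − fₕ)sₕ²/nₕ with Wₕ = Nₕ/N, N = 31275.
Dept II: Wₕ = 0.62586731; term = 0.62586731²·(1 − 0.09865127)·6550000/1931 = 1197.6127.
Dept IV: Wₕ = 0.37413269; term = 0.37413269²·(1 − 0.13580036)·22530000/1589 = 1715.1523.
Sum = 2912.765.
SE = √(2912.765) = 53.9700.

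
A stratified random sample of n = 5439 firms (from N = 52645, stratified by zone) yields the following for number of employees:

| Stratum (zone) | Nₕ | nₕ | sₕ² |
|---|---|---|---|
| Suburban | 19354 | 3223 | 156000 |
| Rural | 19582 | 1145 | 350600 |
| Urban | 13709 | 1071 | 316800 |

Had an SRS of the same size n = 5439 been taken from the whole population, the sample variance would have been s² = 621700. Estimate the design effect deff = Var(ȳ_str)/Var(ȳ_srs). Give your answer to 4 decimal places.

0.6228

Var(ȳ_str) = Σ Wₕ²(1−fₕ)sₕ²/nₕ with Wₕ = Nₕ/52645:
  Suburban: (19354/52645)²·(1−3223/19354)·156000/3223 = 5.4523291
  Rural: (19582/52645)²·(1−1145/19582)·350600/1145 = 39.887743
  Urban: (13709/52645)²·(1−1071/13709)·316800/1071 = 18.49122
  → Var(ȳ_str) = 63.831292.
Var(ȳ_srs) = (1 − 5439/52645)·621700/5439 = 102.49481.
deff = 63.831292 / 102.49481 = 0.6228.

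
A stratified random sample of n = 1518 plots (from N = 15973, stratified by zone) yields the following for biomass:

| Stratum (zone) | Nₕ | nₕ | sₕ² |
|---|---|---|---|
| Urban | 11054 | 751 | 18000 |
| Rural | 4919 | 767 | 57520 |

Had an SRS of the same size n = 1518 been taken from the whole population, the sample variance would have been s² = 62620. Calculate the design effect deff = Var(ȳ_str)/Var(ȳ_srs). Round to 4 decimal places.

Var(ȳ_str) = Σ Wₕ²(1−fₕ)sₕ²/nₕ with Wₕ = Nₕ/15973:
  Urban: (11054/15973)²·(1−751/11054)·18000/751 = 10.698989
  Rural: (4919/15973)²·(1−767/4919)·57520/767 = 6.0032261
  → Var(ȳ_str) = 16.702215.
Var(ȳ_srs) = (1 − 1518/15973)·62620/1518 = 37.331281.
deff = 16.702215 / 37.331281 = 0.4474.

0.4474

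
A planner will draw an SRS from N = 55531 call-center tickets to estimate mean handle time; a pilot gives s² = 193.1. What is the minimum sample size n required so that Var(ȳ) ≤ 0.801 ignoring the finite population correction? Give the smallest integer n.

Without fpc, n₀ = s²/D = 193.1/0.801 = 241.0737.
Rounding up, n = 242.

242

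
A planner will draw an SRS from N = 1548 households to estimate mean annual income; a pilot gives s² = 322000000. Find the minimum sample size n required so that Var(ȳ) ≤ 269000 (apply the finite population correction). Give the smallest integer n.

Without fpc, n₀ = s²/D = 322000000/269000 = 1197.0260.
With fpc, (1 − n/N)·s²/n ≤ D requires n ≥ n₀/(1 + n₀/N) = 1197.0260/(1 + 1197.0260/1548) = 675.0378.
Rounding up, n = 676.

676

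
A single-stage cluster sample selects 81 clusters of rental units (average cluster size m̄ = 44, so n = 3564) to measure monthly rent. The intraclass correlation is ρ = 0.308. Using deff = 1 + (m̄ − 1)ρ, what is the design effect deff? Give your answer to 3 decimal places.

14.244

deff = 1 + (44 − 1)·0.308 = 1 + 13.244 = 14.244.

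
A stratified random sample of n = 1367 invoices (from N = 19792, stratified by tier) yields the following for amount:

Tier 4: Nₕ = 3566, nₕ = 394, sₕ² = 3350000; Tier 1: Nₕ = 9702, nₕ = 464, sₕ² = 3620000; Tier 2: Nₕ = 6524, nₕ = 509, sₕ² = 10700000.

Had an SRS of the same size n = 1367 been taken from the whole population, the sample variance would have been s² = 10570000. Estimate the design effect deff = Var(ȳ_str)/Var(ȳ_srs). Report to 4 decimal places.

Var(ȳ_str) = Σ Wₕ²(1−fₕ)sₕ²/nₕ with Wₕ = Nₕ/19792:
  Tier 4: (3566/19792)²·(1−394/3566)·3350000/394 = 245.51823
  Tier 1: (9702/19792)²·(1−464/9702)·3620000/464 = 1785.0503
  Tier 2: (6524/19792)²·(1−509/6524)·10700000/509 = 2105.8926
  → Var(ȳ_str) = 4136.4611.
Var(ȳ_srs) = (1 − 1367/19792)·10570000/1367 = 7198.2063.
deff = 4136.4611 / 7198.2063 = 0.5747.

0.5747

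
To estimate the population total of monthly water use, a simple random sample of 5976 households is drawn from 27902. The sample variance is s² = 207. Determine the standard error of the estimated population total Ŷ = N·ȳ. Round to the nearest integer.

Var(Ŷ) = N²·Var(ȳ) = N²·(1 − n/N)·s²/n.
f = 5976/27902 = 0.21417820; Var(ȳ) = 0.78582180·207/5976 = 0.027219731.
Var(Ŷ) = 27902² · 0.027219731 = 2.1191149 × 10^7.
SE(Ŷ) = √(2.1191149 × 10^7) = 4603.

4603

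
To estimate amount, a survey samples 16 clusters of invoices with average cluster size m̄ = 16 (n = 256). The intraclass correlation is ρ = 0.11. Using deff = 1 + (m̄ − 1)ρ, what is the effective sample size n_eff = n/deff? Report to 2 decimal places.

deff = 1 + (16 − 1)·0.11 = 1 + 1.65 = 2.65.
n_eff = 256 / 2.65 = 96.60.

96.60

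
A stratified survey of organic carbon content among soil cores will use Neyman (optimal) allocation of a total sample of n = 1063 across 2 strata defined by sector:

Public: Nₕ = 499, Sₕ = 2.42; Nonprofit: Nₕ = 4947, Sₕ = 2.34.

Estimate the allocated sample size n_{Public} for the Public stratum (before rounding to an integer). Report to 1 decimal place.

Neyman allocation: nₕ = n·NₕSₕ / Σⱼ NⱼSⱼ.
Σ NⱼSⱼ = 499·2.42 + 4947·2.34 = 12783.56.
n_{Public} = 1063·499·2.42 / 12783.56 = 100.4.

100.4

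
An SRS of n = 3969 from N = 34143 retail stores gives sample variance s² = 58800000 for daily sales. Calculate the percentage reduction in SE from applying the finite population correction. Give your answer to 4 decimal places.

5.9918

f = n/N = 3969/34143 = 0.11624638.
SE_no-fpc = √(s²/n) = 121.71612; SE_fpc = √((1−f)s²/n) = 114.4231.
Ratio = √(1−f) = 0.94008171. Reduction = 100·(1 − 0.94008171) = 5.9918%.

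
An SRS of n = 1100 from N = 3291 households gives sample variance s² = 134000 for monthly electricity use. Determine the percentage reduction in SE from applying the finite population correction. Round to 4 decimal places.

f = n/N = 1100/3291 = 0.33424491.
SE_no-fpc = √(s²/n) = 11.037127; SE_fpc = √((1−f)s²/n) = 9.0056135.
Ratio = √(1−f) = 0.81593817. Reduction = 100·(1 − 0.81593817) = 18.4062%.

18.4062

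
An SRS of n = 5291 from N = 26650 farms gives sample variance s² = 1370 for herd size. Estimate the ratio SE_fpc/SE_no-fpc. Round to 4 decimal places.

0.8952

f = n/N = 5291/26650 = 0.19853659.
SE_no-fpc = √(s²/n) = 0.5088519; SE_fpc = √((1−f)s²/n) = 0.45554707.
Ratio = √(1−f) = 0.89524489.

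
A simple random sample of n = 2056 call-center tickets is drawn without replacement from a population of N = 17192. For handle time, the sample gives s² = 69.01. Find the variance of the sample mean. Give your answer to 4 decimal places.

0.0296

Under SRS without replacement, Var(ȳ) = (1 − f)·s²/n with f = n/N = 2056/17192 = 0.11959051.
Var(ȳ) = (1 − 0.11959051)·69.01/2056 = 0.88040949·0.033565175 = 0.029551099.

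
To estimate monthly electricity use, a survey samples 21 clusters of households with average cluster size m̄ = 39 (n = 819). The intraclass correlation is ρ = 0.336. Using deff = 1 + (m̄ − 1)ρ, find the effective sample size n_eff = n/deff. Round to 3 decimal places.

59.486

deff = 1 + (39 − 1)·0.336 = 1 + 12.768 = 13.768.
n_eff = 819 / 13.768 = 59.486.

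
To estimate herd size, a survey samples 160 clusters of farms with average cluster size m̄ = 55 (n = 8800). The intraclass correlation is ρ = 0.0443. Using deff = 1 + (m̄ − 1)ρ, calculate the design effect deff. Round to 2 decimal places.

3.39

deff = 1 + (55 − 1)·0.0443 = 1 + 2.3922 = 3.3922.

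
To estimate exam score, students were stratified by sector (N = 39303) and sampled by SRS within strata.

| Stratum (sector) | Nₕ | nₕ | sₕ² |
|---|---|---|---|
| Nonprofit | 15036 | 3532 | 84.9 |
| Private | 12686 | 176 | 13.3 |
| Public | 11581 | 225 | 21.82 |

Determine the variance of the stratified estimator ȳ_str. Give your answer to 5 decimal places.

0.01871

Var(ȳ_str) = Σₕ Wₕ²(1 − fₕ)sₕ²/nₕ with Wₕ = Nₕ/N, N = 39303.
Nonprofit: Wₕ = 0.38256622; term = 0.38256622²·(1 − 0.23490290)·84.9/3532 = 0.0026916388.
Private: Wₕ = 0.32277434; term = 0.32277434²·(1 − 0.01387356)·13.3/176 = 0.007763715.
Public: Wₕ = 0.29465944; term = 0.29465944²·(1 − 0.01942837)·21.82/225 = 0.0082564294.
Sum = 0.018711783.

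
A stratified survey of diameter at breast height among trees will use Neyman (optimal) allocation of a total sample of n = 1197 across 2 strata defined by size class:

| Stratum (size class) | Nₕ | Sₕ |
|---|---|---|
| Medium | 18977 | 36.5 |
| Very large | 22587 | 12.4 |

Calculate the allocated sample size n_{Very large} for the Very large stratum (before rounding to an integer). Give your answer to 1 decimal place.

344.6

Neyman allocation: nₕ = n·NₕSₕ / Σⱼ NⱼSⱼ.
Σ NⱼSⱼ = 18977·36.5 + 22587·12.4 = 972739.3.
n_{Very large} = 1197·22587·12.4 / 972739.3 = 344.6.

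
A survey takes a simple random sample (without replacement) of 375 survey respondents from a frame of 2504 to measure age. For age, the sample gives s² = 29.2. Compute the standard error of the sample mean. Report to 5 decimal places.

Under SRS without replacement, Var(ȳ) = (1 − f)·s²/n with f = n/N = 375/2504 = 0.14976038.
Var(ȳ) = (1 − 0.14976038)·29.2/375 = 0.85023962·0.077866667 = 0.066205325.
SE(ȳ) = √(0.066205325) = 0.25730.

0.25730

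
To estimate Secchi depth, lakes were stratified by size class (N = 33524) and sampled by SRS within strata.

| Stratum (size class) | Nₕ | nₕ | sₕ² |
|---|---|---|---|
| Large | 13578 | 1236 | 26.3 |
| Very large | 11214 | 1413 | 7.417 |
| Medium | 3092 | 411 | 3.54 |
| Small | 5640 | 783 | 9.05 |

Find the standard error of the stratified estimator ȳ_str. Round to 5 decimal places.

Var(ȳ_str) = Σₕ Wₕ²(1 − fₕ)sₕ²/nₕ with Wₕ = Nₕ/N, N = 33524.
Large: Wₕ = 0.40502327; term = 0.40502327²·(1 − 0.09102961)·26.3/1236 = 0.0031728311.
Very large: Wₕ = 0.33450662; term = 0.33450662²·(1 − 0.12600321)·7.417/1413 = 5.1334034 × 10^-4.
Medium: Wₕ = 0.09223243; term = 0.09223243²·(1 − 0.13292367)·3.54/411 = 6.3531056 × 10^-5.
Small: Wₕ = 0.16823768; term = 0.16823768²·(1 − 0.13882979)·9.05/783 = 2.8172304 × 10^-4.
Sum = 0.0040314255.
SE = √(0.0040314255) = 0.06349.

0.06349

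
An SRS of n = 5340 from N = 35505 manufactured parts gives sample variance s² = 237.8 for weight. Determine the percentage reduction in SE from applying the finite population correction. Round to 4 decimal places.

7.8263

f = n/N = 5340/35505 = 0.15040135.
SE_no-fpc = √(s²/n) = 0.21102567; SE_fpc = √((1−f)s²/n) = 0.19451012.
Ratio = √(1−f) = 0.92173676. Reduction = 100·(1 − 0.92173676) = 7.8263%.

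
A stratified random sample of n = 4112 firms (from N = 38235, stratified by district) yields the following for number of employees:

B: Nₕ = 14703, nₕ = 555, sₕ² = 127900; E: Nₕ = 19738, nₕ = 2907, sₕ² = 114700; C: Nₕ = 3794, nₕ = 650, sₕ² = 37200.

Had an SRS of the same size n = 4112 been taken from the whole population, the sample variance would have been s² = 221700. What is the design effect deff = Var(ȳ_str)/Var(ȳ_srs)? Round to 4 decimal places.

Var(ȳ_str) = Σ Wₕ²(1−fₕ)sₕ²/nₕ with Wₕ = Nₕ/38235:
  B: (14703/38235)²·(1−555/14703)·127900/555 = 32.79113
  E: (19738/38235)²·(1−2907/19738)·114700/2907 = 8.9662173
  C: (3794/38235)²·(1−650/3794)·37200/650 = 0.46696815
  → Var(ȳ_str) = 42.224315.
Var(ȳ_srs) = (1 − 4112/38235)·221700/4112 = 48.117017.
deff = 42.224315 / 48.117017 = 0.8775.

0.8775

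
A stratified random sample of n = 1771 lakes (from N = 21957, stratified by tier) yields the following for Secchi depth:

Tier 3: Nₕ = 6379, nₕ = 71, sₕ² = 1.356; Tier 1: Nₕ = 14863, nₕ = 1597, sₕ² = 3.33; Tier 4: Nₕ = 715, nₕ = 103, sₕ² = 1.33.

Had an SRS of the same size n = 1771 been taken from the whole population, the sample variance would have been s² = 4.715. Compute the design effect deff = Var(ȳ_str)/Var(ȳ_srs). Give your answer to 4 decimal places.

Var(ȳ_str) = Σ Wₕ²(1−fₕ)sₕ²/nₕ with Wₕ = Nₕ/21957:
  Tier 3: (6379/21957)²·(1−71/6379)·1.356/71 = 0.0015940415
  Tier 1: (14863/21957)²·(1−1597/14863)·3.33/1597 = 8.5278545 × 10^-4
  Tier 4: (715/21957)²·(1−103/715)·1.33/103 = 1.1719953 × 10^-5
  → Var(ȳ_str) = 0.0024585469.
Var(ȳ_srs) = (1 − 1771/21957)·4.715/1771 = 0.0024475998.
deff = 0.0024585469 / 0.0024475998 = 1.0045.

1.0045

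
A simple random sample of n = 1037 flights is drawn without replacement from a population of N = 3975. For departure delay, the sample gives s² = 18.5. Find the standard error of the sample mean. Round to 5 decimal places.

0.11483

Under SRS without replacement, Var(ȳ) = (1 − f)·s²/n with f = n/N = 1037/3975 = 0.26088050.
Var(ȳ) = (1 − 0.26088050)·18.5/1037 = 0.73911950·0.017839923 = 0.013185835.
SE(ȳ) = √(0.013185835) = 0.11483.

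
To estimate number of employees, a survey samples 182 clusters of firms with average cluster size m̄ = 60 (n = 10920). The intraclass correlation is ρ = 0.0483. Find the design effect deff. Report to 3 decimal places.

deff = 1 + (60 − 1)·0.0483 = 1 + 2.8497 = 3.8497.

3.850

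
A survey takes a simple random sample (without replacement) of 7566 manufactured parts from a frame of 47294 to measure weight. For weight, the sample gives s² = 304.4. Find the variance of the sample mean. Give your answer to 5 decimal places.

0.03380

Under SRS without replacement, Var(ȳ) = (1 − f)·s²/n with f = n/N = 7566/47294 = 0.15997801.
Var(ȳ) = (1 − 0.15997801)·304.4/7566 = 0.84002199·0.04023262 = 0.033796285.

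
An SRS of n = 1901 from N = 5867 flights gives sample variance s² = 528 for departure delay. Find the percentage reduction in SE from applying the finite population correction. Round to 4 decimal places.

f = n/N = 1901/5867 = 0.32401568.
SE_no-fpc = √(s²/n) = 0.52701855; SE_fpc = √((1−f)s²/n) = 0.43330551.
Ratio = √(1−f) = 0.82218266. Reduction = 100·(1 − 0.82218266) = 17.7817%.

17.7817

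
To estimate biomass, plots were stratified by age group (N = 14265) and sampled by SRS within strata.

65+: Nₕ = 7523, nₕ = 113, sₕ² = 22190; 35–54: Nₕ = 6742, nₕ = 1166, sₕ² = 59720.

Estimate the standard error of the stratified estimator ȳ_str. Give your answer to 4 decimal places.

Var(ȳ_str) = Σₕ Wₕ²(1 − fₕ)sₕ²/nₕ with Wₕ = Nₕ/N, N = 14265.
65+: Wₕ = 0.52737469; term = 0.52737469²·(1 − 0.01502060)·22190/113 = 53.79533.
35–54: Wₕ = 0.47262531; term = 0.47262531²·(1 − 0.17294571)·59720/1166 = 9.4621365.
Sum = 63.257467.
SE = √(63.257467) = 7.9535.

7.9535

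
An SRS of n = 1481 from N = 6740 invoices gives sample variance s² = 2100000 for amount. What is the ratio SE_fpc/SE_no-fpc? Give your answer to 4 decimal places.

0.8833

f = n/N = 1481/6740 = 0.21973294.
SE_no-fpc = √(s²/n) = 37.655821; SE_fpc = √((1−f)s²/n) = 33.262413.
Ratio = √(1−f) = 0.88332727.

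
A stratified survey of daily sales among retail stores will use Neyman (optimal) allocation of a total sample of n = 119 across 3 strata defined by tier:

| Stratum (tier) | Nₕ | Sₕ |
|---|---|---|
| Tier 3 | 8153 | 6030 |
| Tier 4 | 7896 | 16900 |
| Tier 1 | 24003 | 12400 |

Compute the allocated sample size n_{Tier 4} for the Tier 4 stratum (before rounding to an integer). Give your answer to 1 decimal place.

Neyman allocation: nₕ = n·NₕSₕ / Σⱼ NⱼSⱼ.
Σ NⱼSⱼ = 8153·6030 + 7896·16900 + 24003·12400 = 4.8024219 × 10^8.
n_{Tier 4} = 119·7896·16900 / (4.8024219 × 10^8) = 33.1.

33.1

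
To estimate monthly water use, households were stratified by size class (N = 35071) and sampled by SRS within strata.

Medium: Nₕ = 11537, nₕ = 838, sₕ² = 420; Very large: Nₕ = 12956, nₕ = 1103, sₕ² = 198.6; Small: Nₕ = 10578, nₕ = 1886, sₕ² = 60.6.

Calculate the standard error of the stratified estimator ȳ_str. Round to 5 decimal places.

Var(ȳ_str) = Σₕ Wₕ²(1 − fₕ)sₕ²/nₕ with Wₕ = Nₕ/N, N = 35071.
Medium: Wₕ = 0.32896125; term = 0.32896125²·(1 − 0.07263587)·420/838 = 0.050297344.
Very large: Wₕ = 0.36942203; term = 0.36942203²·(1 − 0.08513430)·198.6/1103 = 0.022480536.
Small: Wₕ = 0.30161672; term = 0.30161672²·(1 − 0.17829457)·60.6/1886 = 0.0024019166.
Sum = 0.075179797.
SE = √(0.075179797) = 0.27419.

0.27419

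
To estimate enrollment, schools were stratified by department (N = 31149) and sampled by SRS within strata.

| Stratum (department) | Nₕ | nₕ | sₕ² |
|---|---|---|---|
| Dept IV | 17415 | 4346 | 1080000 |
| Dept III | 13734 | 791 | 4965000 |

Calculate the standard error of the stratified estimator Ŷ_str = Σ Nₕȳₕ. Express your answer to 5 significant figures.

1.0827 × 10^6

Var(Ŷ_str) = Σₕ Nₕ²(1 − fₕ)sₕ²/nₕ.
Dept IV: 17415²·(1 − 4346/17415)·1080000/4346 = 5.6558759 × 10^10.
Dept III: 13734²·(1 − 791/13734)·4965000/791 = 1.1157702 × 10^12.
Sum = 1.172329 × 10^12.
SE = √(1.172329 × 10^12) = 1.0827 × 10^6.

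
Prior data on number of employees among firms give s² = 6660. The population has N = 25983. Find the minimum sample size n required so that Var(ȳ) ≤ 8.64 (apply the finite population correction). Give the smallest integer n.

Without fpc, n₀ = s²/D = 6660/8.64 = 770.8333.
With fpc, (1 − n/N)·s²/n ≤ D requires n ≥ n₀/(1 + n₀/N) = 770.8333/(1 + 770.8333/25983) = 748.6240.
Rounding up, n = 749.

749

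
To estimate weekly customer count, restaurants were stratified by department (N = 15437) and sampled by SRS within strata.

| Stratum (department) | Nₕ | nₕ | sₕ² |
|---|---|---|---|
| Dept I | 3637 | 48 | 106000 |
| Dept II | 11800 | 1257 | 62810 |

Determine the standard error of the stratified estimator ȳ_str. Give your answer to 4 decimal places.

Var(ȳ_str) = Σₕ Wₕ²(1 − fₕ)sₕ²/nₕ with Wₕ = Nₕ/N, N = 15437.
Dept I: Wₕ = 0.23560277; term = 0.23560277²·(1 − 0.01319769)·106000/48 = 120.96384.
Dept II: Wₕ = 0.76439723; term = 0.76439723²·(1 − 0.10652542)·62810/1257 = 26.086386.
Sum = 147.05023.
SE = √(147.05023) = 12.1264.

12.1264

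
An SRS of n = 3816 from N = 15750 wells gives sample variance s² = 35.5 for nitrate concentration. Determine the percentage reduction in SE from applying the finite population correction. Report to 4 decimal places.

12.9532

f = n/N = 3816/15750 = 0.24228571.
SE_no-fpc = √(s²/n) = 0.096451724; SE_fpc = √((1−f)s²/n) = 0.083958125.
Ratio = √(1−f) = 0.87046785. Reduction = 100·(1 − 0.87046785) = 12.9532%.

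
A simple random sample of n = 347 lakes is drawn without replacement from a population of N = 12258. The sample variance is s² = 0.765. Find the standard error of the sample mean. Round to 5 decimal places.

0.04628

Under SRS without replacement, Var(ȳ) = (1 − f)·s²/n with f = n/N = 347/12258 = 0.02830804.
Var(ȳ) = (1 − 0.02830804)·0.765/347 = 0.97169196·0.002204611 = 0.0021422027.
SE(ȳ) = √(0.0021422027) = 0.04628.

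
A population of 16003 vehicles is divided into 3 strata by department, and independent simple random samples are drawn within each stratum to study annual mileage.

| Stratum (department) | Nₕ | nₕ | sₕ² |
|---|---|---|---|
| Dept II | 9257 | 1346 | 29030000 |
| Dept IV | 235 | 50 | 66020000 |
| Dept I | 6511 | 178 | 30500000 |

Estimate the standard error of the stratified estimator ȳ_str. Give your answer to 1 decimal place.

Var(ȳ_str) = Σₕ Wₕ²(1 − fₕ)sₕ²/nₕ with Wₕ = Nₕ/N, N = 16003.
Dept II: Wₕ = 0.57845404; term = 0.57845404²·(1 − 0.14540348)·29030000/1346 = 6167.3815.
Dept IV: Wₕ = 0.01468475; term = 0.01468475²·(1 − 0.21276596)·66020000/50 = 224.15183.
Dept I: Wₕ = 0.40686121; term = 0.40686121²·(1 − 0.02733835)·30500000/178 = 27588.889.
Sum = 33980.422.
SE = √(33980.422) = 184.3.

184.3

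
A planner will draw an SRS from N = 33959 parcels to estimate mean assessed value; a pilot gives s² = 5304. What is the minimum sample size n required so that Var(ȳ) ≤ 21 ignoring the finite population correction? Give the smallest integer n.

253

Without fpc, n₀ = s²/D = 5304/21 = 252.5714.
Rounding up, n = 253.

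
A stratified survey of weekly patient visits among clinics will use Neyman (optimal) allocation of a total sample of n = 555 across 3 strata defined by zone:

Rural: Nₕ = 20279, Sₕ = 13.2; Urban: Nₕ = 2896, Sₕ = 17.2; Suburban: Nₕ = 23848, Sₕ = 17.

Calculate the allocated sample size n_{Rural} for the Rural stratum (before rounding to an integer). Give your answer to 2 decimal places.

205.51

Neyman allocation: nₕ = n·NₕSₕ / Σⱼ NⱼSⱼ.
Σ NⱼSⱼ = 20279·13.2 + 2896·17.2 + 23848·17 = 722910.
n_{Rural} = 555·20279·13.2 / 722910 = 205.51.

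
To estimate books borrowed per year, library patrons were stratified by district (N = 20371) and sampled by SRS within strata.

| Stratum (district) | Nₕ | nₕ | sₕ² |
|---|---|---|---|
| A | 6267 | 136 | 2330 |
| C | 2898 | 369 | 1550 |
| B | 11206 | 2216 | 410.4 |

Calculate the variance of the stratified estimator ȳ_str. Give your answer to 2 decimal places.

1.71

Var(ȳ_str) = Σₕ Wₕ²(1 − fₕ)sₕ²/nₕ with Wₕ = Nₕ/N, N = 20371.
A: Wₕ = 0.30764322; term = 0.30764322²·(1 − 0.02170097)·2330/136 = 1.5862927.
C: Wₕ = 0.14226106; term = 0.14226106²·(1 − 0.12732919)·1550/369 = 0.074187006.
B: Wₕ = 0.55009572; term = 0.55009572²·(1 − 0.19775120)·410.4/2216 = 0.04495968.
Sum = 1.7054394.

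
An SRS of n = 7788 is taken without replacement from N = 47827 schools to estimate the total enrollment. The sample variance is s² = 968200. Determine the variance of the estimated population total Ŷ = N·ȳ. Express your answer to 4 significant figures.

2.381 × 10^11

Var(Ŷ) = N²·Var(ȳ) = N²·(1 − n/N)·s²/n.
f = 7788/47827 = 0.16283689; Var(ȳ) = 0.83716311·968200/7788 = 104.07567.
Var(Ŷ) = 47827² · 104.07567 = 2.3806497 × 10^11.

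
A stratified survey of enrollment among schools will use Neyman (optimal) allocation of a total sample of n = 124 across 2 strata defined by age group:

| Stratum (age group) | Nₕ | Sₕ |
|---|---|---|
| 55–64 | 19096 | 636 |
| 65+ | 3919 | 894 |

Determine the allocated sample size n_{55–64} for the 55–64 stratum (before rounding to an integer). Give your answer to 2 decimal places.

96.24

Neyman allocation: nₕ = n·NₕSₕ / Σⱼ NⱼSⱼ.
Σ NⱼSⱼ = 19096·636 + 3919·894 = 1.5648642 × 10^7.
n_{55–64} = 124·19096·636 / (1.5648642 × 10^7) = 96.24.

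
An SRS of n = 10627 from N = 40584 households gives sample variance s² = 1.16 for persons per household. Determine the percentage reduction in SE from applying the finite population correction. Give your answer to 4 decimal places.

f = n/N = 10627/40584 = 0.26185196.
SE_no-fpc = √(s²/n) = 0.010447771; SE_fpc = √((1−f)s²/n) = 0.0089762593.
Ratio = √(1−f) = 0.85915542. Reduction = 100·(1 − 0.85915542) = 14.0845%.

14.0845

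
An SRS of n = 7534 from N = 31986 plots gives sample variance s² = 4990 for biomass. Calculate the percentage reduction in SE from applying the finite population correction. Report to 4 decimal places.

12.5666

f = n/N = 7534/31986 = 0.23554055.
SE_no-fpc = √(s²/n) = 0.81383706; SE_fpc = √((1−f)s²/n) = 0.71156519.
Ratio = √(1−f) = 0.87433372. Reduction = 100·(1 − 0.87433372) = 12.5666%.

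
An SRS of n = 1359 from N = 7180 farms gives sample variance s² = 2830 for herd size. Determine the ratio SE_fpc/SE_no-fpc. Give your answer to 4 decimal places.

f = n/N = 1359/7180 = 0.18927577.
SE_no-fpc = √(s²/n) = 1.443057; SE_fpc = √((1−f)s²/n) = 1.2993318.
Ratio = √(1−f) = 0.90040226.

0.9004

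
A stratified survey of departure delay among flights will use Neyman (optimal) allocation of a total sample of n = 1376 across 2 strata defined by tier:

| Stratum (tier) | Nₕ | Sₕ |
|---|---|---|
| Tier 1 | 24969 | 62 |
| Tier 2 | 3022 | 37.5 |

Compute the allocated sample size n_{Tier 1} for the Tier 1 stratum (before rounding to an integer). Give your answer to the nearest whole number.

Neyman allocation: nₕ = n·NₕSₕ / Σⱼ NⱼSⱼ.
Σ NⱼSⱼ = 24969·62 + 3022·37.5 = 1.661403 × 10^6.
n_{Tier 1} = 1376·24969·62 / (1.661403 × 10^6) = 1282.

1282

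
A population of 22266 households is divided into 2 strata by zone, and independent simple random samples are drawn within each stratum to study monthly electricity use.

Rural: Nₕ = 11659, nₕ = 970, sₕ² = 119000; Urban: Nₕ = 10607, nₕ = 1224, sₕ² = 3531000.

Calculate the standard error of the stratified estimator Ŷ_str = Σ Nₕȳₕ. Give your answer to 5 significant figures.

Var(Ŷ_str) = Σₕ Nₕ²(1 − fₕ)sₕ²/nₕ.
Rural: 11659²·(1 − 970/11659)·119000/970 = 1.5288807 × 10^10.
Urban: 10607²·(1 − 1224/10607)·3531000/1224 = 2.871115 × 10^11.
Sum = 3.0240031 × 10^11.
SE = √(3.0240031 × 10^11) = 549910.

549910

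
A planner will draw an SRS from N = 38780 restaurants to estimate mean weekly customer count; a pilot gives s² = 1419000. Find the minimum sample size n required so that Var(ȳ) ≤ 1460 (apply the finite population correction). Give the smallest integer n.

949

Without fpc, n₀ = s²/D = 1419000/1460 = 971.9178.
With fpc, (1 − n/N)·s²/n ≤ D requires n ≥ n₀/(1 + n₀/N) = 971.9178/(1 + 971.9178/38780) = 948.1548.
Rounding up, n = 949.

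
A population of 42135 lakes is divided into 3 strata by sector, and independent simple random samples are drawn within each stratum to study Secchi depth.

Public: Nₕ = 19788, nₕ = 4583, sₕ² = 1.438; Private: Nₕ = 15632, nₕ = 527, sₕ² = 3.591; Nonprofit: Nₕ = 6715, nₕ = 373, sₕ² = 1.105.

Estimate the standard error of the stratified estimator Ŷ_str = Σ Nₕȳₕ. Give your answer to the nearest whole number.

1353

Var(Ŷ_str) = Σₕ Nₕ²(1 − fₕ)sₕ²/nₕ.
Public: 19788²·(1 − 4583/19788)·1.438/4583 = 94405.513.
Private: 15632²·(1 − 527/15632)·3.591/527 = 1.6089408 × 10^6.
Nonprofit: 6715²·(1 − 373/6715)·1.105/373 = 126161.17.
Sum = 1.8295075 × 10^6.
SE = √(1.8295075 × 10^6) = 1353.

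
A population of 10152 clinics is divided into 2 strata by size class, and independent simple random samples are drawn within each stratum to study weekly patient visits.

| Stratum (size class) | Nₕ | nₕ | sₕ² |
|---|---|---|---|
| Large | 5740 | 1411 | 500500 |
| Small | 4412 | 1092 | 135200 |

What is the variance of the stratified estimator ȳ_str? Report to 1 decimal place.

103.1

Var(ȳ_str) = Σₕ Wₕ²(1 − fₕ)sₕ²/nₕ with Wₕ = Nₕ/N, N = 10152.
Large: Wₕ = 0.56540583; term = 0.56540583²·(1 − 0.24581882)·500500/1411 = 85.52111.
Small: Wₕ = 0.43459417; term = 0.43459417²·(1 − 0.24750680)·135200/1092 = 17.596424.
Sum = 103.11753.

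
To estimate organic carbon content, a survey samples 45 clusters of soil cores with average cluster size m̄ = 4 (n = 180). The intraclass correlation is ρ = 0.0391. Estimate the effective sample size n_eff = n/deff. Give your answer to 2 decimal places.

161.10

deff = 1 + (4 − 1)·0.0391 = 1 + 0.1173 = 1.1173.
n_eff = 180 / 1.1173 = 161.10.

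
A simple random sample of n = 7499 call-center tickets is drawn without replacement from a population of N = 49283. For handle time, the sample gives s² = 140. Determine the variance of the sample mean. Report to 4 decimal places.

Under SRS without replacement, Var(ȳ) = (1 − f)·s²/n with f = n/N = 7499/49283 = 0.15216200.
Var(ȳ) = (1 − 0.15216200)·140/7499 = 0.84783800·0.018669156 = 0.01582842.

0.0158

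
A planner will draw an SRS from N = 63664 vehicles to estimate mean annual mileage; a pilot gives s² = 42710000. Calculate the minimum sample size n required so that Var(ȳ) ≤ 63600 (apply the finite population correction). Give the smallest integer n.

Without fpc, n₀ = s²/D = 42710000/63600 = 671.5409.
With fpc, (1 − n/N)·s²/n ≤ D requires n ≥ n₀/(1 + n₀/N) = 671.5409/(1 + 671.5409/63664) = 664.5313.
Rounding up, n = 665.

665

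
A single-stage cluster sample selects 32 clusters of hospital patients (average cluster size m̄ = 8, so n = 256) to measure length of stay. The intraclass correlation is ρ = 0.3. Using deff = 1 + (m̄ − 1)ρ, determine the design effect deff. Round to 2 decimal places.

3.10

deff = 1 + (8 − 1)·0.3 = 1 + 2.1 = 3.1.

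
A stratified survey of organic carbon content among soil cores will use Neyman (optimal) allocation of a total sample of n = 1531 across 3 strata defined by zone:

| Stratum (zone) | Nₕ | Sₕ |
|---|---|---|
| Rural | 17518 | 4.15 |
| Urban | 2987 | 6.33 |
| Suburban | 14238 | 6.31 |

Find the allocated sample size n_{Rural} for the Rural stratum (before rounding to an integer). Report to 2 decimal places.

Neyman allocation: nₕ = n·NₕSₕ / Σⱼ NⱼSⱼ.
Σ NⱼSⱼ = 17518·4.15 + 2987·6.33 + 14238·6.31 = 181449.19.
n_{Rural} = 1531·17518·4.15 / 181449.19 = 613.41.

613.41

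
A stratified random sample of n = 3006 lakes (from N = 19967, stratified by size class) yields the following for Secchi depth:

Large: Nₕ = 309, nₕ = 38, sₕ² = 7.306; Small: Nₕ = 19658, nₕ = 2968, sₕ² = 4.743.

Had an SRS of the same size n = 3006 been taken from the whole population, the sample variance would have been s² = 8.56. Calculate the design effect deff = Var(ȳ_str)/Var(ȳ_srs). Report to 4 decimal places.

Var(ȳ_str) = Σ Wₕ²(1−fₕ)sₕ²/nₕ with Wₕ = Nₕ/19967:
  Large: (309/19967)²·(1−38/309)·7.306/38 = 4.0382965 × 10^-5
  Small: (19658/19967)²·(1−2968/19658)·4.743/2968 = 0.0013151015
  → Var(ȳ_str) = 0.0013554845.
Var(ȳ_srs) = (1 − 3006/19967)·8.56/3006 = 0.0024189307.
deff = 0.0013554845 / 0.0024189307 = 0.5604.

0.5604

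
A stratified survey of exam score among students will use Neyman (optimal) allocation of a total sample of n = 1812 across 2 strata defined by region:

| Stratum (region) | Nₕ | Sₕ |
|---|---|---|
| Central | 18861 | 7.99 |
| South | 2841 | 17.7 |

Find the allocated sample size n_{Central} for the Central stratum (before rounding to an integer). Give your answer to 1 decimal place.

Neyman allocation: nₕ = n·NₕSₕ / Σⱼ NⱼSⱼ.
Σ NⱼSⱼ = 18861·7.99 + 2841·17.7 = 200985.09.
n_{Central} = 1812·18861·7.99 / 200985.09 = 1358.6.

1358.6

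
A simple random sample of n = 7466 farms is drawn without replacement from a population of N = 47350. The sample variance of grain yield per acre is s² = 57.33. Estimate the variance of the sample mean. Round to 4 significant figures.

0.006468

Under SRS without replacement, Var(ȳ) = (1 − f)·s²/n with f = n/N = 7466/47350 = 0.15767687.
Var(ȳ) = (1 − 0.15767687)·57.33/7466 = 0.84232313·0.0076788106 = 0.0064680398.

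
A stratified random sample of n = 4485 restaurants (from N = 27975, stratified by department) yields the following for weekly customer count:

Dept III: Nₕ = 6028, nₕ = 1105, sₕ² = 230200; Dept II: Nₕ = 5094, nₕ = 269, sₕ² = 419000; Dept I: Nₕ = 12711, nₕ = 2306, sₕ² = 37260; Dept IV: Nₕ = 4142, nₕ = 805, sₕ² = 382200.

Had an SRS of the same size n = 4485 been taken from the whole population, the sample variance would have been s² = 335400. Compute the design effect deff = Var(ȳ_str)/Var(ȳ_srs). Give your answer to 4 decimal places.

1.0819

Var(ȳ_str) = Σ Wₕ²(1−fₕ)sₕ²/nₕ with Wₕ = Nₕ/27975:
  Dept III: (6028/27975)²·(1−1105/6028)·230200/1105 = 7.8996151
  Dept II: (5094/27975)²·(1−269/5094)·419000/269 = 48.919027
  Dept I: (12711/27975)²·(1−2306/12711)·37260/2306 = 2.7306445
  Dept IV: (4142/27975)²·(1−805/4142)·382200/805 = 8.3853446
  → Var(ȳ_str) = 67.934631.
Var(ȳ_srs) = (1 − 4485/27975)·335400/4485 = 62.793333.
deff = 67.934631 / 62.793333 = 1.0819.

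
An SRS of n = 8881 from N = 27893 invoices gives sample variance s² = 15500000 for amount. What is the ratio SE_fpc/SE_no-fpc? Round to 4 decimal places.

f = n/N = 8881/27893 = 0.31839530.
SE_no-fpc = √(s²/n) = 41.776775; SE_fpc = √((1−f)s²/n) = 34.490636.
Ratio = √(1−f) = 0.82559355.

0.8256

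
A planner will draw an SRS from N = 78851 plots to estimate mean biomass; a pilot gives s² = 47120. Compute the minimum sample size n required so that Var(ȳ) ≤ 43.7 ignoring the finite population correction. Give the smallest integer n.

1079

Without fpc, n₀ = s²/D = 47120/43.7 = 1078.2609.
Rounding up, n = 1079.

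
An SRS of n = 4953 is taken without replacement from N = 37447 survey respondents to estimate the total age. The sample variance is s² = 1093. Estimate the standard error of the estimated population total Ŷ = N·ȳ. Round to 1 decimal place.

Var(Ŷ) = N²·Var(ȳ) = N²·(1 − n/N)·s²/n.
f = 4953/37447 = 0.13226694; Var(ȳ) = 0.86773306·1093/4953 = 0.19148642.
Var(Ŷ) = 37447² · 0.19148642 = 2.6851716 × 10^8.
SE(Ŷ) = √(2.6851716 × 10^8) = 16386.5.

16386.5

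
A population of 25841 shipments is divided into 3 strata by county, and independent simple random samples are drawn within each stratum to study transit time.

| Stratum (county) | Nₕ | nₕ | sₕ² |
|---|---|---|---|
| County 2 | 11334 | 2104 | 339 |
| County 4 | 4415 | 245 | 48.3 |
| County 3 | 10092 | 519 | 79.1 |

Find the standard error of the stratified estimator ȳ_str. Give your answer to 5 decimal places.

0.22962

Var(ȳ_str) = Σₕ Wₕ²(1 − fₕ)sₕ²/nₕ with Wₕ = Nₕ/N, N = 25841.
County 2: Wₕ = 0.43860532; term = 0.43860532²·(1 − 0.18563614)·339/2104 = 0.025241795.
County 4: Wₕ = 0.17085252; term = 0.17085252²·(1 − 0.05549264)·48.3/245 = 0.0054353708.
County 3: Wₕ = 0.39054216; term = 0.39054216²·(1 − 0.05142687)·79.1/519 = 0.022050366.
Sum = 0.052727532.
SE = √(0.052727532) = 0.22962.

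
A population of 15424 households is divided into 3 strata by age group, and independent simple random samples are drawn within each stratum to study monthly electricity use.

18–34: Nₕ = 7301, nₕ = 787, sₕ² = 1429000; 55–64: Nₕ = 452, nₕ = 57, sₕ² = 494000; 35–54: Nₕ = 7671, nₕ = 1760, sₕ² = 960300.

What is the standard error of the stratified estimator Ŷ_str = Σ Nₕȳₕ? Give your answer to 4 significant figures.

335600

Var(Ŷ_str) = Σₕ Nₕ²(1 − fₕ)sₕ²/nₕ.
18–34: 7301²·(1 − 787/7301)·1429000/787 = 8.6355022 × 10^10.
55–64: 452²·(1 − 57/452)·494000/57 = 1.5473467 × 10^9.
35–54: 7671²·(1 − 1760/7671)·960300/1760 = 2.4740428 × 10^10.
Sum = 1.126428 × 10^11.
SE = √(1.126428 × 10^11) = 335600.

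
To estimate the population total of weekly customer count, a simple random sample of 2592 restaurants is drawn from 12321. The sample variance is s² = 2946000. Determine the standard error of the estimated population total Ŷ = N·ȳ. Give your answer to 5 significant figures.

369110

Var(Ŷ) = N²·Var(ȳ) = N²·(1 − n/N)·s²/n.
f = 2592/12321 = 0.21037253; Var(ȳ) = 0.78962747·2946000/2592 = 897.47011.
Var(Ŷ) = 12321² · 897.47011 = 1.3624228 × 10^11.
SE(Ŷ) = √(1.3624228 × 10^11) = 369110.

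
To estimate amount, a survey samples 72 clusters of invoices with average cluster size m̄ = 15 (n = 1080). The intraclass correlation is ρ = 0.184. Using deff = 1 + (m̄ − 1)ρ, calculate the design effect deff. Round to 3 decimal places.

3.576

deff = 1 + (15 − 1)·0.184 = 1 + 2.576 = 3.576.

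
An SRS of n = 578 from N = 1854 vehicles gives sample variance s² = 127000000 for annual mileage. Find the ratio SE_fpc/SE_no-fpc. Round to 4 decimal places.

f = n/N = 578/1854 = 0.31175836.
SE_no-fpc = √(s²/n) = 468.7464; SE_fpc = √((1−f)s²/n) = 388.87356.
Ratio = √(1−f) = 0.82960330.

0.8296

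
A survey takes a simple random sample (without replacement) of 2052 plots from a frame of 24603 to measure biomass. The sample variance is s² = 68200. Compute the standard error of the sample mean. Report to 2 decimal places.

Under SRS without replacement, Var(ȳ) = (1 − f)·s²/n with f = n/N = 2052/24603 = 0.08340446.
Var(ȳ) = (1 − 0.08340446)·68200/2052 = 0.91659554·33.235867 = 30.463848.
SE(ȳ) = √(30.463848) = 5.52.

5.52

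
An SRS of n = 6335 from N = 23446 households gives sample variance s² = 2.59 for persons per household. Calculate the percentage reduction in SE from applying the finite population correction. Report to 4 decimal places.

14.5714

f = n/N = 6335/23446 = 0.27019534.
SE_no-fpc = √(s²/n) = 0.020219787; SE_fpc = √((1−f)s²/n) = 0.017273482.
Ratio = √(1−f) = 0.85428605. Reduction = 100·(1 − 0.85428605) = 14.5714%.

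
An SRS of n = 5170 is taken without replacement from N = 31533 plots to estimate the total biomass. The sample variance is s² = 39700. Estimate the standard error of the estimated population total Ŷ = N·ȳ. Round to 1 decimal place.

79896.9

Var(Ŷ) = N²·Var(ȳ) = N²·(1 − n/N)·s²/n.
f = 5170/31533 = 0.16395522; Var(ȳ) = 0.83604478·39700/5170 = 6.4199183.
Var(Ŷ) = 31533² · 6.4199183 = 6.3835179 × 10^9.
SE(Ŷ) = √(6.3835179 × 10^9) = 79896.9.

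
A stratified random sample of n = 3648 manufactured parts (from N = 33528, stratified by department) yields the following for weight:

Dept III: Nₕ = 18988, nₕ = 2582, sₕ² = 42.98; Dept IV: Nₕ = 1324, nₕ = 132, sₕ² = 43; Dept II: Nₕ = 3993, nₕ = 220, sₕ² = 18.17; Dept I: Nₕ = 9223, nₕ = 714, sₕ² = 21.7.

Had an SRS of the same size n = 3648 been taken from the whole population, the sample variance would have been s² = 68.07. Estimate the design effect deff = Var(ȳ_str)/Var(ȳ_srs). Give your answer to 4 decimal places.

0.4991

Var(ȳ_str) = Σ Wₕ²(1−fₕ)sₕ²/nₕ with Wₕ = Nₕ/33528:
  Dept III: (18988/33528)²·(1−2582/18988)·42.98/2582 = 0.0046129294
  Dept IV: (1324/33528)²·(1−132/1324)·43/132 = 4.5734451 × 10^-4
  Dept II: (3993/33528)²·(1−220/3993)·18.17/220 = 0.0011068864
  Dept I: (9223/33528)²·(1−714/9223)·21.7/714 = 0.0021217634
  → Var(ȳ_str) = 0.0082989237.
Var(ȳ_srs) = (1 − 3648/33528)·68.07/3648 = 0.016629296.
deff = 0.0082989237 / 0.016629296 = 0.4991.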